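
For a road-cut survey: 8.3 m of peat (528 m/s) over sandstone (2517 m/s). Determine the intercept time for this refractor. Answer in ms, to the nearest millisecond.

tᵢ = 2h·√(V₂²−V₁²)/(V₁V₂).
√(V₂²−V₁²) = √(2517²−528²) = 2461.0 m/s.
tᵢ = 2·8.3·2461.0/(528·2517) = 0.03074 s.

31 ms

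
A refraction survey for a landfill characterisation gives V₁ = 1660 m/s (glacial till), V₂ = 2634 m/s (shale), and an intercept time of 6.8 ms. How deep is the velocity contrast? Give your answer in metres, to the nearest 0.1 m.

h = tᵢ·V₁·V₂ / (2·√(V₂²−V₁²)).
√(V₂²−V₁²) = √(2634² − 1660²) = 2045.1 m/s.
h = 0.0068 s × 1660 × 2634 / (2 × 2045.1) = 7.27 m.

7.3 m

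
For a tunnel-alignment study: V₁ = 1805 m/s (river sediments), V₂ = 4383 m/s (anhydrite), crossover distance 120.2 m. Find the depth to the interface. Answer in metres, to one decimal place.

38.8 m

h = (x_cross/2)·√((V₂−V₁)/(V₂+V₁)).
(V₂−V₁)/(V₂+V₁) = (4383−1805)/(4383+1805) = 0.4166; √ = 0.6455.
h = (120.2/2)·0.6455 = 38.79 m.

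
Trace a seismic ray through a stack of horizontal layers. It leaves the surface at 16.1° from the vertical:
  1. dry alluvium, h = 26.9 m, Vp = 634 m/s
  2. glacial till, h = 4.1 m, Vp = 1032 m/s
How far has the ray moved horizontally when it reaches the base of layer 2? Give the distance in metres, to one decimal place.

Ray parameter p = sin 16.1° / 634 m/s = 4.3740e-04 s/m.
Layer 1: θ = 16.10°; offset = 26.9·tan 16.10° = 7.764 m.
Layer 2: sin θ = p·1032 = 0.4514 → θ = 26.83°; offset = 4.1·tan 26.83° = 2.074 m.
Total horizontal offset = 9.838 m.

9.8 m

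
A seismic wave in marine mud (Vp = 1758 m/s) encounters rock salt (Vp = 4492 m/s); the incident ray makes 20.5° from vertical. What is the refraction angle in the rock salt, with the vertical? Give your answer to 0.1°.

sin θ₁/V₁ = sin θ₂/V₂ ⇒ sin θ₂ = 4492·sin 20.5°/1758 = 4492·0.3502/1758 = 0.8948.
θ₂ = sin⁻¹(0.8948) = 63.49° (from vertical).

63.5°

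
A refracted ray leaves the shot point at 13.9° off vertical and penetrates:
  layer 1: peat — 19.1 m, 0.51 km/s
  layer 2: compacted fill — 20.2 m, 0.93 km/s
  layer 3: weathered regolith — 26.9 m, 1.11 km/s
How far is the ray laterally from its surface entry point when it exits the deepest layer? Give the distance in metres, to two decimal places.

31.07 m

Ray parameter p = sin 13.9° / 0.51 km/s = 4.7104e-01 s/km.
Layer 1: θ = 13.90°; offset = 19.1·tan 13.90° = 4.7268 m.
Layer 2: sin θ = p·0.93 = 0.4381 → θ = 25.98°; offset = 20.2·tan 25.98° = 9.8436 m.
Layer 3: sin θ = p·1.11 = 0.5228 → θ = 31.52°; offset = 26.9·tan 31.52° = 16.4996 m.
Total horizontal offset = 31.0700 m.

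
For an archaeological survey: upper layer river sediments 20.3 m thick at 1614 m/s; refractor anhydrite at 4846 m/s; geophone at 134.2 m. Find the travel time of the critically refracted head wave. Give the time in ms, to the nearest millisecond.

t = x/V₂ + 2h·√(V₂²−V₁²)/(V₁V₂).
√(V₂²−V₁²) = √(4846²−1614²) = 4569.3 m/s; delay term = 2·20.3·4569.3/(1614·4846) = 0.02372 s.
t = 134.2/4846 + 0.02372 = 0.05141 s.

51 ms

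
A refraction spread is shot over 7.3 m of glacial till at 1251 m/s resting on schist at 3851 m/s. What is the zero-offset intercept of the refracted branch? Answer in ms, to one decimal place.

tᵢ = 2h·√(V₂²−V₁²)/(V₁V₂).
√(V₂²−V₁²) = √(3851²−1251²) = 3642.1 m/s.
tᵢ = 2·7.3·3642.1/(1251·3851) = 0.01104 s.

11.0 ms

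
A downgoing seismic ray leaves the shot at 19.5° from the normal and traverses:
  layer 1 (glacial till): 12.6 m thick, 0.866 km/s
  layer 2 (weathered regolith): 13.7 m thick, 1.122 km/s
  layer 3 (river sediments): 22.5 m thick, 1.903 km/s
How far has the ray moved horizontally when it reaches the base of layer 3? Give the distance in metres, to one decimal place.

35.3 m

Apply Snell's law at each interface; in layer i the horizontal offset is hᵢ·tan θᵢ.
Layer 1: θ = 19.50°; offset = 12.6·tan 19.50° = 4.462 m.
Layer 2: sin θ = 1.122·sin 19.5°/0.866 = 0.4325, θ = 25.63°; offset = 13.7·tan 25.63° = 6.571 m.
Layer 3: sin θ = 1.903·sin 19.5°/0.866 = 0.7335, θ = 47.18°; offset = 22.5·tan 47.18° = 24.283 m.
Σ offsets = 35.317 m.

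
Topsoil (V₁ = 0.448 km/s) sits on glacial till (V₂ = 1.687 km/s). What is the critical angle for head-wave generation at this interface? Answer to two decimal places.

Critical incidence: sin θ_c = V₁/V₂ = 0.448/1.687 = 0.2656.
θ_c = arcsin 0.2656 = 15.40°.

15.40°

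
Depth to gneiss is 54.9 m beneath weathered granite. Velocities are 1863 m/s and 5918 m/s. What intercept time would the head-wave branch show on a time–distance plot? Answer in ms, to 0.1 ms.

55.9 ms

tᵢ = 2h·√(V₂²−V₁²)/(V₁V₂).
√(V₂²−V₁²) = √(5918²−1863²) = 5617.1 m/s.
tᵢ = 2·54.9·5617.1/(1863·5918) = 0.05594 s.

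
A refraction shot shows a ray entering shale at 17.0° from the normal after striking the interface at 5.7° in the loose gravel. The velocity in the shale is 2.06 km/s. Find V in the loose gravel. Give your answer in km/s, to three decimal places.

0.700 km/s

sin 5.7° = 0.0993; sin 17.0° = 0.2924.
V₁ = V₂·(sin θ₁/sin θ₂) = 2.06·(0.0993/0.2924) = 0.700 km/s.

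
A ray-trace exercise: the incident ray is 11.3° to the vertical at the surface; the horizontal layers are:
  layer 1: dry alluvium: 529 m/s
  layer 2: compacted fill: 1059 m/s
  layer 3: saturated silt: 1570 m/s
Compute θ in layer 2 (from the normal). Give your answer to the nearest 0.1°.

23.1°

Ray parameter p = sin 11.3° / 529 = 3.7041e-04 s/m.
sin θ_2 = p·V_2 = 3.7041e-04 × 1059 = 0.3923.
θ_2 = arcsin 0.3923 = 23.10°.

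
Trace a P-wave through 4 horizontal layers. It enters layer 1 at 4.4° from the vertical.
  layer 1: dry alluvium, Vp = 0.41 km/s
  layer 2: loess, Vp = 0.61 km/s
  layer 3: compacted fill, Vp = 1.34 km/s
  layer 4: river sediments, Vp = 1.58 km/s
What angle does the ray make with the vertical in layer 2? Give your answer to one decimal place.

6.6°

Ray parameter p = sin 4.4° / 0.41 = 1.8712e-01 s/km.
sin θ_2 = p·V_2 = 1.8712e-01 × 0.61 = 0.1141.
θ_2 = arcsin 0.1141 = 6.55°.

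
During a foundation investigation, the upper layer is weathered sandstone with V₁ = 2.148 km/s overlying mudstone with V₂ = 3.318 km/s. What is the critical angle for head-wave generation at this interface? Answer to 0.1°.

At critical incidence the refracted ray runs along the interface (θ₂ = 90°), so sin θ_c = V₁/V₂.
θ_c = arcsin(2.148/3.318) = arcsin 0.6474 = 40.34°.

40.3°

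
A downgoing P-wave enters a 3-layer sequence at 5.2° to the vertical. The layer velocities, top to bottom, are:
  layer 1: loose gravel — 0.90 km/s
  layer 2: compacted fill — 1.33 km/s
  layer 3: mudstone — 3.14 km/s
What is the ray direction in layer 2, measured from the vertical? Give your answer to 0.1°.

Ray parameter p = sin 5.2° / 0.90 = 1.0070e-01 s/km.
sin θ_2 = p·V_2 = 1.0070e-01 × 1.33 = 0.1339.
θ_2 = 7.70° from the vertical.

7.7°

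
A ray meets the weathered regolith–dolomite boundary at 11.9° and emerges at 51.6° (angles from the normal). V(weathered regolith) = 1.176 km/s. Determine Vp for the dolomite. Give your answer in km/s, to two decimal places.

4.47 km/s

sin 11.9° = 0.2062; sin 51.6° = 0.7837.
V₂ = V₁·(sin θ₂/sin θ₁) = 1.176·(0.7837/0.2062) = 4.47 km/s.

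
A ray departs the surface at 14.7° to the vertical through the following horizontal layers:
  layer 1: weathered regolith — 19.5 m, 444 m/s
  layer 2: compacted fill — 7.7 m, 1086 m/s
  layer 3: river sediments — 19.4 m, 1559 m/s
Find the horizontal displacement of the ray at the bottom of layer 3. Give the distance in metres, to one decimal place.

Apply Snell's law at each interface; in layer i the horizontal offset is hᵢ·tan θᵢ.
Layer 1: θ = 14.70°; offset = 19.5·tan 14.70° = 5.116 m.
Layer 2: sin θ = 1086·sin 14.7°/444 = 0.6207, θ = 38.37°; offset = 7.7·tan 38.37° = 6.095 m.
Layer 3: sin θ = 1559·sin 14.7°/444 = 0.8910, θ = 63.00°; offset = 19.4·tan 63.00° = 38.075 m.
Total horizontal offset = 49.287 m.

49.3 m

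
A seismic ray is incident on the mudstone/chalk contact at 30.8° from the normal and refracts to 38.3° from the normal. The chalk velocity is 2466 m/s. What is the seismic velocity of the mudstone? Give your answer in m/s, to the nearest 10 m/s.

2040 m/s

Snell's law: sin 30.8°/V₁ = sin 38.3°/V₂.
V₁ = V₂·sin 30.8°/sin 38.3° = 2466 × 0.8262 = 2037.34 m/s.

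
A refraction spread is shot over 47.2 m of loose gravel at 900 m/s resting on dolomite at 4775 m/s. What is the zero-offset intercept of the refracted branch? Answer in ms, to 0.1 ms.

θ_c = arcsin(V₁/V₂) = arcsin(900/4775) = 10.86°; cos θ_c = 0.9821.
tᵢ = 2h·cos θ_c / V₁ = 2·47.2·0.9821 / 900 = 0.10301 s.

103.0 ms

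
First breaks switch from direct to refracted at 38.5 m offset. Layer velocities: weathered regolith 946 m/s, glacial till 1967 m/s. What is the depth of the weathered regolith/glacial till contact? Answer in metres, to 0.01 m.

h = (x_cross/2)·√((V₂−V₁)/(V₂+V₁)).
(V₂−V₁)/(V₂+V₁) = (1967−946)/(1967+946) = 0.3505; √ = 0.5920.
h = (38.5/2)·0.5920 = 11.40 m.

11.40 m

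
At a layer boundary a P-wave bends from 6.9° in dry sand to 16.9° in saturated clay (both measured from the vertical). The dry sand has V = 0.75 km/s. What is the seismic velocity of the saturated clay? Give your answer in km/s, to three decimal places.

1.815 km/s

Snell's law: sin 6.9°/V₁ = sin 16.9°/V₂.
V₂ = V₁·sin 16.9°/sin 6.9° = 0.75 × 2.4198 = 1.815 km/s.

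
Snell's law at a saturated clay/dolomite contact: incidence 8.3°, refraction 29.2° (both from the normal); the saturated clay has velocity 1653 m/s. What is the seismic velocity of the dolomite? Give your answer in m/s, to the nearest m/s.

5586 m/s

sin 8.3° = 0.1444; sin 29.2° = 0.4879.
V₂ = V₁·(sin θ₂/sin θ₁) = 1653·(0.4879/0.1444) = 5586.40 m/s.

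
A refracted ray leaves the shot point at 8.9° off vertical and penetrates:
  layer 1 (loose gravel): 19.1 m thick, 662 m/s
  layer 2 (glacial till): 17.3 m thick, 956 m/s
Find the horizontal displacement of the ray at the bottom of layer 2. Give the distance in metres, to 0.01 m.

Apply Snell's law at each interface; in layer i the horizontal offset is hᵢ·tan θᵢ.
Layer 1: θ = 8.90°; offset = 19.1·tan 8.90° = 2.9910 m.
Layer 2: sin θ = 956·sin 8.9°/662 = 0.2234, θ = 12.91°; offset = 17.3·tan 12.91° = 3.9654 m.
Summing the layer offsets gives 6.9564 m.

6.96 m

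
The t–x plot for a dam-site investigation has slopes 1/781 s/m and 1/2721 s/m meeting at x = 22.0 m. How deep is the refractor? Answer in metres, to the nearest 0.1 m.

8.2 m

h = (x_cross/2)·√((V₂−V₁)/(V₂+V₁)).
(V₂−V₁)/(V₂+V₁) = (2721−781)/(2721+781) = 0.5540; √ = 0.7443.
h = (22.0/2)·0.7443 = 8.19 m.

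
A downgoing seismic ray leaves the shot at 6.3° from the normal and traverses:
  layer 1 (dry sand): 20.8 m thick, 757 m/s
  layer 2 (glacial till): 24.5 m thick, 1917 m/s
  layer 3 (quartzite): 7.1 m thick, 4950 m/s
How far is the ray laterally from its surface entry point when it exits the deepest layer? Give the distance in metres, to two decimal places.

Apply Snell's law at each interface; in layer i the horizontal offset is hᵢ·tan θᵢ.
Layer 1: θ = 6.30°; offset = 20.8·tan 6.30° = 2.2963 m.
Layer 2: sin θ = 1917·sin 6.3°/757 = 0.2779, θ = 16.13°; offset = 24.5·tan 16.13° = 7.0874 m.
Layer 3: sin θ = 4950·sin 6.3°/757 = 0.7175, θ = 45.85°; offset = 7.1·tan 45.85° = 7.3145 m.
Σ offsets = 16.6982 m.

16.70 m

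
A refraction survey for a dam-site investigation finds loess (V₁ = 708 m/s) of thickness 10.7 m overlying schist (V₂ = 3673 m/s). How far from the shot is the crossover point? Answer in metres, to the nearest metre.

26 m

x_cross = 2h·√((V₂+V₁)/(V₂−V₁)).
(V₂+V₁)/(V₂−V₁) = (3673+708)/(3673−708) = 1.4776; √ = 1.2156.
x_cross = 2·10.7·1.2156 = 26.01 m.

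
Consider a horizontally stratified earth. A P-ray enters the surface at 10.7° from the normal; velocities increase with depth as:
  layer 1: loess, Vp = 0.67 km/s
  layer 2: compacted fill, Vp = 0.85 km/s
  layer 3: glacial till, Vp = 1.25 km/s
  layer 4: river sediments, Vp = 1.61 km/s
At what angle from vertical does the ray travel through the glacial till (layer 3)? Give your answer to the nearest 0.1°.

Ray parameter p = sin 10.7° / 0.67 = 2.7711e-01 s/km.
sin θ_3 = p·V_3 = 2.7711e-01 × 1.25 = 0.3464.
θ_3 = arcsin 0.3464 = 20.27°.

20.3°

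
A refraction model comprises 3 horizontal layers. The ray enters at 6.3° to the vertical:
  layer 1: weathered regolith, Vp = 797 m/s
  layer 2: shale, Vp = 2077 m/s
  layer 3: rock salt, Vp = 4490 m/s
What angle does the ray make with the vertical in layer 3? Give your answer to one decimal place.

38.2°

Snell's law across each interface conserves sin θ / V, so sin θ_3 = V_3·sin θ₁/V₁.
sin θ_3 = 4490 × sin 6.3° / 797 = 0.6182.
θ_3 = 38.18° from the vertical.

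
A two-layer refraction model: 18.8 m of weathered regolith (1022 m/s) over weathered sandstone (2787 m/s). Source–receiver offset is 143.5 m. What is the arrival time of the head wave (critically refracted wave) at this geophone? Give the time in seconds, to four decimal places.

0.0857 s

θ_c = arcsin(V₁/V₂) = arcsin(1022/2787) = 21.51°, cos θ_c = 0.9303.
Intercept time tᵢ = 2h cos θ_c / V₁ = 2·18.8·0.9303/1022 = 0.03423 s.
t = x/V₂ + tᵢ = 143.5/2787 + 0.03423 = 0.08572 s.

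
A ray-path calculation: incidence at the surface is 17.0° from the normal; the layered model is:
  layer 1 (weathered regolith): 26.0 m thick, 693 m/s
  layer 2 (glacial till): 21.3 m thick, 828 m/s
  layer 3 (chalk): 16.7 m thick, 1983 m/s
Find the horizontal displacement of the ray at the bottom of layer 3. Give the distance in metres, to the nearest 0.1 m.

41.4 m

Apply Snell's law at each interface; in layer i the horizontal offset is hᵢ·tan θᵢ.
Layer 1: θ = 17.00°; offset = 26.0·tan 17.00° = 7.949 m.
Layer 2: sin θ = 828·sin 17.0°/693 = 0.3493, θ = 20.45°; offset = 21.3·tan 20.45° = 7.941 m.
Layer 3: sin θ = 1983·sin 17.0°/693 = 0.8366, θ = 56.78°; offset = 16.7·tan 56.78° = 25.505 m.
Summing the layer offsets gives 41.395 m.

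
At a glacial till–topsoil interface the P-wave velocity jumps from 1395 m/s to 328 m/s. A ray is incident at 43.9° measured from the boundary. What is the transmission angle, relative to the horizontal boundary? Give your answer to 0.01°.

80.25°

Angle from the normal: 90° − 43.9° = 46.1°.
Snell's law: sin θ₂ = (V₂/V₁)·sin θ₁ = (328/1395)·sin 46.1° = 0.1694.
θ₂ = arcsin 0.1694 = 9.75° from the normal.
From the interface: 90° − 9.75° = 80.25°.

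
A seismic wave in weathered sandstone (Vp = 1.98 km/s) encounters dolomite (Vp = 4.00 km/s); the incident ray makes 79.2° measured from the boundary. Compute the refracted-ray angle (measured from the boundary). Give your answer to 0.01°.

67.76°

Convert to the normal: θ₁ = 90° − 79.2° = 10.8°.
Snell's law: sin θ₂ = (V₂/V₁)·sin θ₁ = (4.00/1.98)·sin 10.8° = 0.3785.
θ₂ = arcsin 0.3785 = 22.24° from the normal.
From the interface: 90° − 22.24° = 67.76°.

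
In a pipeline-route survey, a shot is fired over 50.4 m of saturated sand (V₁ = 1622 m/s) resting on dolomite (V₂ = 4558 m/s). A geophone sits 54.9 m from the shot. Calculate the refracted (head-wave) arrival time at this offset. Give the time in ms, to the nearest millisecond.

70 ms

θ_c = arcsin(V₁/V₂) = arcsin(1622/4558) = 20.85°, cos θ_c = 0.9345.
Intercept time tᵢ = 2h cos θ_c / V₁ = 2·50.4·0.9345/1622 = 0.05808 s.
t = x/V₂ + tᵢ = 54.9/4558 + 0.05808 = 0.07012 s.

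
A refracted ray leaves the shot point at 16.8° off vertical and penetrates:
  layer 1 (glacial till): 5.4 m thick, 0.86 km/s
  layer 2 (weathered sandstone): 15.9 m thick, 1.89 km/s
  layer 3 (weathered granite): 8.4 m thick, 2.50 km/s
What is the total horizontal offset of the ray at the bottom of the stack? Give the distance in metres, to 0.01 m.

p = sin θ₁/V₁ = sin 16.8°/0.86 = 3.3608e-01 s/km is conserved through the stack.
Layer 1: θ = 16.80°; offset = 5.4·tan 16.80° = 1.6304 m.
Layer 2: sin θ = p·1.89 = 0.6352 → θ = 39.43°; offset = 15.9·tan 39.43° = 13.0765 m.
Layer 3: sin θ = p·2.50 = 0.8402 → θ = 57.16°; offset = 8.4·tan 57.16° = 13.0154 m.
Σ offsets = 27.7222 m.

27.72 m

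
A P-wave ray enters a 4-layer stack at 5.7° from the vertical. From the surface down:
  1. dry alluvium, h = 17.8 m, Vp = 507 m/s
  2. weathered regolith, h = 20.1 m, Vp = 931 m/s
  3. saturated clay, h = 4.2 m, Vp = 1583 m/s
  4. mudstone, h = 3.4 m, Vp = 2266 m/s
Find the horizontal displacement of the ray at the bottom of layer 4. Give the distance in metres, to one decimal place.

Ray parameter p = sin 5.7° / 507 m/s = 1.9590e-04 s/m.
Layer 1: θ = 5.70°; offset = 17.8·tan 5.70° = 1.777 m.
Layer 2: sin θ = p·931 = 0.1824 → θ = 10.51°; offset = 20.1·tan 10.51° = 3.728 m.
Layer 3: sin θ = p·1583 = 0.3101 → θ = 18.07°; offset = 4.2·tan 18.07° = 1.370 m.
Layer 4: sin θ = p·2266 = 0.4439 → θ = 26.35°; offset = 3.4·tan 26.35° = 1.684 m.
Summing the layer offsets gives 8.559 m.

8.6 m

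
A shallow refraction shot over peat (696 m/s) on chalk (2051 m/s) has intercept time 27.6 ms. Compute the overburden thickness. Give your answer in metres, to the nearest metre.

h = tᵢ·V₁·V₂ / (2·√(V₂²−V₁²)).
√(V₂²−V₁²) = √(2051² − 696²) = 1929.3 m/s.
h = 0.0276 s × 696 × 2051 / (2 × 1929.3) = 10.21 m.

10 m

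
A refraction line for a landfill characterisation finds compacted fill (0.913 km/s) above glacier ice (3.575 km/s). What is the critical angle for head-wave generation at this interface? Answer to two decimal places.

Critical incidence: sin θ_c = V₁/V₂ = 0.913/3.575 = 0.2554.
θ_c = arcsin 0.2554 = 14.80°.

14.80°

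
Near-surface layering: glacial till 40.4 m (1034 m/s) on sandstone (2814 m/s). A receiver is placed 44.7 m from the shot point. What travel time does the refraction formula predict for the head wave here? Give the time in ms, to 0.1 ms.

88.6 ms

t = x/V₂ + 2h·√(V₂²−V₁²)/(V₁V₂).
√(V₂²−V₁²) = √(2814²−1034²) = 2617.1 m/s; delay term = 2·40.4·2617.1/(1034·2814) = 0.07268 s.
t = 44.7/2814 + 0.07268 = 0.08856 s.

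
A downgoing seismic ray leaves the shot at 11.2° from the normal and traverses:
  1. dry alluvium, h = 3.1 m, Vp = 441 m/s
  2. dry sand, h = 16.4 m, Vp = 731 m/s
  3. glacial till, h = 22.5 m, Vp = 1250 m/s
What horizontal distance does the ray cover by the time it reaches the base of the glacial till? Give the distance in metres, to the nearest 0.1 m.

Ray parameter p = sin 11.2° / 441 m/s = 4.4044e-04 s/m.
Layer 1: θ = 11.20°; offset = 3.1·tan 11.20° = 0.614 m.
Layer 2: sin θ = p·731 = 0.3220 → θ = 18.78°; offset = 16.4·tan 18.78° = 5.577 m.
Layer 3: sin θ = p·1250 = 0.5506 → θ = 33.40°; offset = 22.5·tan 33.40° = 14.839 m.
Summing the layer offsets gives 21.030 m.

21.0 m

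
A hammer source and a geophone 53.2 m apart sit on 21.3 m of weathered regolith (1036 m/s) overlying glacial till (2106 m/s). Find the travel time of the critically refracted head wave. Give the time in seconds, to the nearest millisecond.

t = x/V₂ + 2h·√(V₂²−V₁²)/(V₁V₂).
√(V₂²−V₁²) = √(2106²−1036²) = 1833.6 m/s; delay term = 2·21.3·1833.6/(1036·2106) = 0.03580 s.
t = 53.2/2106 + 0.03580 = 0.06106 s.

0.061 s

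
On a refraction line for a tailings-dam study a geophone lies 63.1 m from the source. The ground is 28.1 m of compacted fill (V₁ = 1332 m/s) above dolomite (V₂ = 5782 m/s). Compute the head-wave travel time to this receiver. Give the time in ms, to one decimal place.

52.0 ms

θ_c = arcsin(V₁/V₂) = arcsin(1332/5782) = 13.32°, cos θ_c = 0.9731.
Intercept time tᵢ = 2h cos θ_c / V₁ = 2·28.1·0.9731/1332 = 0.04106 s.
t = x/V₂ + tᵢ = 63.1/5782 + 0.04106 = 0.05197 s.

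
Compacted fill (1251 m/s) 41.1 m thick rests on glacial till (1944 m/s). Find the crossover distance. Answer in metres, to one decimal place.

x_cross = 2h·√((V₂+V₁)/(V₂−V₁)).
(V₂+V₁)/(V₂−V₁) = (1944+1251)/(1944−1251) = 4.6104; √ = 2.1472.
x_cross = 2·41.1·2.1472 = 176.50 m.

176.5 m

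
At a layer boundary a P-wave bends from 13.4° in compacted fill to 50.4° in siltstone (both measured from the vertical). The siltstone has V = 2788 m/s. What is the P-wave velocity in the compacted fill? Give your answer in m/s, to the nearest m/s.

Snell's law: sin 13.4°/V₁ = sin 50.4°/V₂.
V₁ = V₂·sin 13.4°/sin 50.4° = 2788 × 0.3008 = 838.55 m/s.

839 m/s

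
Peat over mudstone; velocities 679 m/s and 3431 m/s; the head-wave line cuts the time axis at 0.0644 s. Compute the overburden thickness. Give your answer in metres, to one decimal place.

h = tᵢ·V₁·V₂ / (2·√(V₂²−V₁²)).
√(V₂²−V₁²) = √(3431² − 679²) = 3363.1 m/s.
h = 0.0644 s × 679 × 3431 / (2 × 3363.1) = 22.30 m.

22.3 m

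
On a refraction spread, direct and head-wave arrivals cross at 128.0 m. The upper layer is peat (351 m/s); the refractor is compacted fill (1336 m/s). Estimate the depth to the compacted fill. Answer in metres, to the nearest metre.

49 m

x_cross = 2h·√((V₂+V₁)/(V₂−V₁)) → h = x_cross / (2·√((V₂+V₁)/(V₂−V₁))).
√((V₂+V₁)/(V₂−V₁)) = √((1336+351)/(1336−351)) = 1.3087.
h = 128.0 / (2·1.3087) = 48.90 m.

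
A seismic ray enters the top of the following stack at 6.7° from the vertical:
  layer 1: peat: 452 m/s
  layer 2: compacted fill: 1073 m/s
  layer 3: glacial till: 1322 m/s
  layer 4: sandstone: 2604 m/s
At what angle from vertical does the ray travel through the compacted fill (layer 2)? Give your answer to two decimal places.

16.08°

Snell's law across each interface conserves sin θ / V, so sin θ_2 = V_2·sin θ₁/V₁.
sin θ_2 = 1073 × sin 6.7° / 452 = 0.2770.
θ_2 = 16.08° from the vertical.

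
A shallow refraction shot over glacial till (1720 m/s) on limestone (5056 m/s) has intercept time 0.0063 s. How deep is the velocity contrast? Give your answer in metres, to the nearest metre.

θ_c = arcsin(1720/5056) = 19.89°; cos θ_c = 0.9404.
tᵢ = 2h cos θ_c/V₁ ⇒ h = tᵢ·V₁/(2 cos θ_c) = 0.0063·1720/(2·0.9404) = 5.76 m.

6 m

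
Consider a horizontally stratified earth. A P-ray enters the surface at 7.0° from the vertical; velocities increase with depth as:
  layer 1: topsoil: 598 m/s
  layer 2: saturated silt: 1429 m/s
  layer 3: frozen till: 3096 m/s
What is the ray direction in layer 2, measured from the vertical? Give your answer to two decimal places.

Ray parameter p = sin 7.0° / 598 = 2.0379e-04 s/m.
sin θ_2 = p·V_2 = 2.0379e-04 × 1429 = 0.2912.
θ_2 = 16.93° from the vertical.

16.93°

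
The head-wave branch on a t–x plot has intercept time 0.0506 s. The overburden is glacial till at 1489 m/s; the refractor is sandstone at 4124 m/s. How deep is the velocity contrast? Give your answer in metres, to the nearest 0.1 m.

40.4 m

θ_c = arcsin(1489/4124) = 21.17°; cos θ_c = 0.9325.
tᵢ = 2h cos θ_c/V₁ ⇒ h = tᵢ·V₁/(2 cos θ_c) = 0.0506·1489/(2·0.9325) = 40.40 m.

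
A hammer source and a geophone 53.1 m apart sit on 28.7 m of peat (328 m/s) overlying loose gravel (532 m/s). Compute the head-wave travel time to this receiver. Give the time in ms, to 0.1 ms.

237.6 ms

t = x/V₂ + 2h·√(V₂²−V₁²)/(V₁V₂).
√(V₂²−V₁²) = √(532²−328²) = 418.9 m/s; delay term = 2·28.7·418.9/(328·532) = 0.13778 s.
t = 53.1/532 + 0.13778 = 0.23759 s.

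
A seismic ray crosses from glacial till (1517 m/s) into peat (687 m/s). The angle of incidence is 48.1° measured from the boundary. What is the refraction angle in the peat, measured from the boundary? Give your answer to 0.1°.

Angle from the normal: 90° − 48.1° = 41.9°.
sin θ₁/V₁ = sin θ₂/V₂ ⇒ sin θ₂ = 687·sin 41.9°/1517 = 687·0.6678/1517 = 0.3024.
θ₂ = sin⁻¹(0.3024) = 17.60° (from vertical).
From the interface: 90° − 17.60° = 72.40°.

72.4°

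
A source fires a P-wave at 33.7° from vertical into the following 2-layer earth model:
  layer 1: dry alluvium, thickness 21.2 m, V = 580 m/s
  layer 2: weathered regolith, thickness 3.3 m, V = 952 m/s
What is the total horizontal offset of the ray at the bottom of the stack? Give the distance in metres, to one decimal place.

Ray parameter p = sin 33.7° / 580 m/s = 9.5663e-04 s/m.
Layer 1: θ = 33.70°; offset = 21.2·tan 33.70° = 14.139 m.
Layer 2: sin θ = p·952 = 0.9107 → θ = 65.60°; offset = 3.3·tan 65.60° = 7.276 m.
Total horizontal offset = 21.415 m.

21.4 m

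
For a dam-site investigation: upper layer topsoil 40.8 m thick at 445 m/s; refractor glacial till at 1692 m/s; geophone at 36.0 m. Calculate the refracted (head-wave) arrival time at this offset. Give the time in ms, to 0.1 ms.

θ_c = arcsin(V₁/V₂) = arcsin(445/1692) = 15.25°, cos θ_c = 0.9648.
Intercept time tᵢ = 2h cos θ_c / V₁ = 2·40.8·0.9648/445 = 0.17692 s.
t = x/V₂ + tᵢ = 36.0/1692 + 0.17692 = 0.19819 s.

198.2 ms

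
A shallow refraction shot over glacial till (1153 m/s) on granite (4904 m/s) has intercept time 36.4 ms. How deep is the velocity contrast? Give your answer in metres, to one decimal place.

21.6 m

θ_c = arcsin(1153/4904) = 13.60°; cos θ_c = 0.9720.
tᵢ = 2h cos θ_c/V₁ ⇒ h = tᵢ·V₁/(2 cos θ_c) = 0.0364·1153/(2·0.9720) = 21.59 m.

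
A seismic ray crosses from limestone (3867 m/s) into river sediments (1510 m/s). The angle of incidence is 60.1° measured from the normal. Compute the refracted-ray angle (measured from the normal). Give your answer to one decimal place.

Snell's law: sin θ₂ = (V₂/V₁)·sin θ₁ = (1510/3867)·sin 60.1° = 0.3385.
θ₂ = sin⁻¹(0.3385) = 19.79° (from vertical).

19.8°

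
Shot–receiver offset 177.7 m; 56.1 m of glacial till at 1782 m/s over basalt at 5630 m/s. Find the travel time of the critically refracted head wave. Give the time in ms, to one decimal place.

91.3 ms

t = x/V₂ + 2h·√(V₂²−V₁²)/(V₁V₂).
√(V₂²−V₁²) = √(5630²−1782²) = 5340.5 m/s; delay term = 2·56.1·5340.5/(1782·5630) = 0.05973 s.
t = 177.7/5630 + 0.05973 = 0.09129 s.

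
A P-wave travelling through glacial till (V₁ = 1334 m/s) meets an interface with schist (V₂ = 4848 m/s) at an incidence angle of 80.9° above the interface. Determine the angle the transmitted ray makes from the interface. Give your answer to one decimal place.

Angle from the normal: 90° − 80.9° = 9.1°.
Snell's law: sin θ₂ = (V₂/V₁)·sin θ₁ = (4848/1334)·sin 9.1° = 0.5748.
θ₂ = arcsin 0.5748 = 35.08° from the normal.
From the interface: 90° − 35.08° = 54.92°.

54.9°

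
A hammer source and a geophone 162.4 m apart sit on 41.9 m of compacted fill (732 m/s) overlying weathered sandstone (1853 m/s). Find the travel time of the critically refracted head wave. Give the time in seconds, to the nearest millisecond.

θ_c = arcsin(V₁/V₂) = arcsin(732/1853) = 23.27°, cos θ_c = 0.9187.
Intercept time tᵢ = 2h cos θ_c / V₁ = 2·41.9·0.9187/732 = 0.10517 s.
t = x/V₂ + tᵢ = 162.4/1853 + 0.10517 = 0.19281 s.

0.193 s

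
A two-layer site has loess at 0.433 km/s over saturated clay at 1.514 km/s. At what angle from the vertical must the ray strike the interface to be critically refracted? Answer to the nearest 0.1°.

Critical incidence: sin θ_c = V₁/V₂ = 0.433/1.514 = 0.2860.
θ_c = arcsin 0.2860 = 16.62°.

16.6°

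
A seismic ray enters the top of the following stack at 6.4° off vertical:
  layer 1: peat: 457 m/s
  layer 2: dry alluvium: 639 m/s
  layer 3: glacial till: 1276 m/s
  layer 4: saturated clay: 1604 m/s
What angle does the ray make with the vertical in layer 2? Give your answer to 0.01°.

Snell's law across each interface conserves sin θ / V, so sin θ_2 = V_2·sin θ₁/V₁.
sin θ_2 = 639 × sin 6.4° / 457 = 0.1559.
θ_2 = arcsin 0.1559 = 8.97°.

8.97°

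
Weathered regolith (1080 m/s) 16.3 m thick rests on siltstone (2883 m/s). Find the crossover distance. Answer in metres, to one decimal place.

x_cross = 2h·√((V₂+V₁)/(V₂−V₁)).
(V₂+V₁)/(V₂−V₁) = (2883+1080)/(2883−1080) = 2.1980; √ = 1.4826.
x_cross = 2·16.3·1.4826 = 48.33 m.

48.3 m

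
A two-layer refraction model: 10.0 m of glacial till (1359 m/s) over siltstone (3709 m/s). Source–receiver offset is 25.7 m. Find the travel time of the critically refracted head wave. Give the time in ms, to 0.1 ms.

t = x/V₂ + 2h·√(V₂²−V₁²)/(V₁V₂).
√(V₂²−V₁²) = √(3709²−1359²) = 3451.1 m/s; delay term = 2·10.0·3451.1/(1359·3709) = 0.01369 s.
t = 25.7/3709 + 0.01369 = 0.02062 s.

20.6 ms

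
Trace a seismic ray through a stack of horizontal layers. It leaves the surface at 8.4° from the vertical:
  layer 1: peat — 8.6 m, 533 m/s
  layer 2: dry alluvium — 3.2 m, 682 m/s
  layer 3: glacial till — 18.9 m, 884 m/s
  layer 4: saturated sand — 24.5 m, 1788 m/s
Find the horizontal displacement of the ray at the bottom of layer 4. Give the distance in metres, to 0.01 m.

20.37 m

Ray parameter p = sin 8.4° / 533 m/s = 2.7408e-04 s/m.
Layer 1: θ = 8.40°; offset = 8.6·tan 8.40° = 1.2699 m.
Layer 2: sin θ = p·682 = 0.1869 → θ = 10.77°; offset = 3.2·tan 10.77° = 0.6089 m.
Layer 3: sin θ = p·884 = 0.2423 → θ = 14.02°; offset = 18.9·tan 14.02° = 4.7198 m.
Layer 4: sin θ = p·1788 = 0.4900 → θ = 29.34°; offset = 24.5·tan 29.34° = 13.7734 m.
Σ offsets = 20.3720 m.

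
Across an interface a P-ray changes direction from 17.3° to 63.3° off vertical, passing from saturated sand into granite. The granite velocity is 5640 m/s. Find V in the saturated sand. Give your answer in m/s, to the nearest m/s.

1877 m/s

sin 17.3° = 0.2974; sin 63.3° = 0.8934.
V₁ = V₂·(sin θ₁/sin θ₂) = 5640·(0.2974/0.8934) = 1877.38 m/s.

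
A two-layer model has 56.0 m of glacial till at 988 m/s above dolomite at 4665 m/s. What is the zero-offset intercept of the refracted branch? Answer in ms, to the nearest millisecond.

111 ms

θ_c = arcsin(V₁/V₂) = arcsin(988/4665) = 12.23°; cos θ_c = 0.9773.
tᵢ = 2h·cos θ_c / V₁ = 2·56.0·0.9773 / 988 = 0.11079 s.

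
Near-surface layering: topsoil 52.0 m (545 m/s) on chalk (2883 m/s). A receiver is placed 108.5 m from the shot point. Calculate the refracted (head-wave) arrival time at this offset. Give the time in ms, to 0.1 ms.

θ_c = arcsin(V₁/V₂) = arcsin(545/2883) = 10.90°, cos θ_c = 0.9820.
Intercept time tᵢ = 2h cos θ_c / V₁ = 2·52.0·0.9820/545 = 0.18739 s.
t = x/V₂ + tᵢ = 108.5/2883 + 0.18739 = 0.22502 s.

225.0 ms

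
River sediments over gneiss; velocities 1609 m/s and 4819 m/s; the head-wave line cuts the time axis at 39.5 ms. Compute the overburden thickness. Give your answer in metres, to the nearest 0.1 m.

33.7 m

h = tᵢ·V₁·V₂ / (2·√(V₂²−V₁²)).
√(V₂²−V₁²) = √(4819² − 1609²) = 4542.5 m/s.
h = 0.0395 s × 1609 × 4819 / (2 × 4542.5) = 33.71 m.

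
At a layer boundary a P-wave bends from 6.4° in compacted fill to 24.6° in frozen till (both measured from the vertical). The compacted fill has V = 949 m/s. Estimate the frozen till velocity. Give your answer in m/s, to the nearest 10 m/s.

3540 m/s

Snell's law: sin 6.4°/V₁ = sin 24.6°/V₂.
V₂ = V₁·sin 24.6°/sin 6.4° = 949 × 3.7345 = 3544.04 m/s.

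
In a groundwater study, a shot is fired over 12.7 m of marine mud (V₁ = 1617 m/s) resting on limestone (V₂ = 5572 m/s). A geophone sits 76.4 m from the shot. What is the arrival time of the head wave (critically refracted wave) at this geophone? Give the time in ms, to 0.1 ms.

28.7 ms

t = x/V₂ + 2h·√(V₂²−V₁²)/(V₁V₂).
√(V₂²−V₁²) = √(5572²−1617²) = 5332.2 m/s; delay term = 2·12.7·5332.2/(1617·5572) = 0.01503 s.
t = 76.4/5572 + 0.01503 = 0.02874 s.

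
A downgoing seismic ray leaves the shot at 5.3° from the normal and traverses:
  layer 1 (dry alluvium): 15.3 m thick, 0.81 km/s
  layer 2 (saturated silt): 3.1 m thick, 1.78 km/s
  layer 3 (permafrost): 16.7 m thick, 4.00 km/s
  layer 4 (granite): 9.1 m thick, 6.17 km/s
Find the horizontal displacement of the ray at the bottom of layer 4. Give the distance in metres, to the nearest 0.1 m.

19.6 m

Apply Snell's law at each interface; in layer i the horizontal offset is hᵢ·tan θᵢ.
Layer 1: θ = 5.30°; offset = 15.3·tan 5.30° = 1.419 m.
Layer 2: sin θ = 1.78·sin 5.3°/0.81 = 0.2030, θ = 11.71°; offset = 3.1·tan 11.71° = 0.643 m.
Layer 3: sin θ = 4.00·sin 5.3°/0.81 = 0.4562, θ = 27.14°; offset = 16.7·tan 27.14° = 8.560 m.
Layer 4: sin θ = 6.17·sin 5.3°/0.81 = 0.7036, θ = 44.72°; offset = 9.1·tan 44.72° = 9.011 m.
Total horizontal offset = 19.633 m.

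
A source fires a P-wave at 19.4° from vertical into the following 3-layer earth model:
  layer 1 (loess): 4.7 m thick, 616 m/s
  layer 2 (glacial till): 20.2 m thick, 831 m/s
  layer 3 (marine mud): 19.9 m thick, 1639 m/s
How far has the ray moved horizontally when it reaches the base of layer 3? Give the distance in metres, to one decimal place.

Ray parameter p = sin 19.4° / 616 m/s = 5.3922e-04 s/m.
Layer 1: θ = 19.40°; offset = 4.7·tan 19.40° = 1.655 m.
Layer 2: sin θ = p·831 = 0.4481 → θ = 26.62°; offset = 20.2·tan 26.62° = 10.125 m.
Layer 3: sin θ = p·1639 = 0.8838 → θ = 62.10°; offset = 19.9·tan 62.10° = 37.588 m.
Summing the layer offsets gives 49.368 m.

49.4 m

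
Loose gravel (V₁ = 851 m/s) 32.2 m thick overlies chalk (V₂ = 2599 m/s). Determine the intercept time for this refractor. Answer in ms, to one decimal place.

71.5 ms

tᵢ = 2h·√(V₂²−V₁²)/(V₁V₂).
√(V₂²−V₁²) = √(2599²−851²) = 2455.7 m/s.
tᵢ = 2·32.2·2455.7/(851·2599) = 0.07150 s.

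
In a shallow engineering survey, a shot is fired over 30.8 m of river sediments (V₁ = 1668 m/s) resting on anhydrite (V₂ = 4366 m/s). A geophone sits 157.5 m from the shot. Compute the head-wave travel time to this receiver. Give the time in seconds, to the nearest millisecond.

0.070 s

θ_c = arcsin(V₁/V₂) = arcsin(1668/4366) = 22.46°, cos θ_c = 0.9241.
Intercept time tᵢ = 2h cos θ_c / V₁ = 2·30.8·0.9241/1668 = 0.03413 s.
t = x/V₂ + tᵢ = 157.5/4366 + 0.03413 = 0.07020 s.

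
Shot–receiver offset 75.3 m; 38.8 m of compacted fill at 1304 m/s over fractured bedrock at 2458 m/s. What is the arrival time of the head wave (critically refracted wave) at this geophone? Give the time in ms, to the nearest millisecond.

81 ms

θ_c = arcsin(V₁/V₂) = arcsin(1304/2458) = 32.04°, cos θ_c = 0.8477.
Intercept time tᵢ = 2h cos θ_c / V₁ = 2·38.8·0.8477/1304 = 0.05044 s.
t = x/V₂ + tᵢ = 75.3/2458 + 0.05044 = 0.08108 s.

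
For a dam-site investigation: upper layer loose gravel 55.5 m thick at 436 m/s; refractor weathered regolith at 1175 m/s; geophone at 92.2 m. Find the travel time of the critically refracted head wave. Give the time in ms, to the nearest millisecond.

315 ms

θ_c = arcsin(V₁/V₂) = arcsin(436/1175) = 21.78°, cos θ_c = 0.9286.
Intercept time tᵢ = 2h cos θ_c / V₁ = 2·55.5·0.9286/436 = 0.23641 s.
t = x/V₂ + tᵢ = 92.2/1175 + 0.23641 = 0.31488 s.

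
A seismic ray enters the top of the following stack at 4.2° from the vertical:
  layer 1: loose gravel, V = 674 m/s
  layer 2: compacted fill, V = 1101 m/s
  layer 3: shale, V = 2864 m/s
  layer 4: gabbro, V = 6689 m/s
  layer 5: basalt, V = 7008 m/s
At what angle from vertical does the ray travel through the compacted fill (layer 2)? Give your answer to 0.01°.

Ray parameter p = sin 4.2° / 674 = 1.0866e-04 s/m.
sin θ_2 = p·V_2 = 1.0866e-04 × 1101 = 0.1196.
θ_2 = arcsin 0.1196 = 6.87°.

6.87°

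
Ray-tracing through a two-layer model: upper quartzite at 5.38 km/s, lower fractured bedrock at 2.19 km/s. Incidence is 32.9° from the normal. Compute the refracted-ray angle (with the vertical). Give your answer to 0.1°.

12.8°

Snell's law: sin θ₂ = (V₂/V₁)·sin θ₁ = (2.19/5.38)·sin 32.9° = 0.2211.
θ₂ = arcsin 0.2211 = 12.77° from the normal.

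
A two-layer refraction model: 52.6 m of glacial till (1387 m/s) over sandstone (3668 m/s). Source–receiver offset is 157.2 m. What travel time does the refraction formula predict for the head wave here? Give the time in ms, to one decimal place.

θ_c = arcsin(V₁/V₂) = arcsin(1387/3668) = 22.22°, cos θ_c = 0.9258.
Intercept time tᵢ = 2h cos θ_c / V₁ = 2·52.6·0.9258/1387 = 0.07022 s.
t = x/V₂ + tᵢ = 157.2/3668 + 0.07022 = 0.11307 s.

113.1 ms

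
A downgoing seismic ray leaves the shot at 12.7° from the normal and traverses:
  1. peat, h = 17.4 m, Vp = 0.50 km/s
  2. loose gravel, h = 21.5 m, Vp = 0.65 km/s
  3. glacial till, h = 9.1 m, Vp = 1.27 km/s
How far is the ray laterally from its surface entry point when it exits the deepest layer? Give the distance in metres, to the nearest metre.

p = sin θ₁/V₁ = sin 12.7°/0.50 = 4.3969e-01 s/km is conserved through the stack.
Layer 1: θ = 12.70°; offset = 17.4·tan 12.70° = 3.921 m.
Layer 2: sin θ = p·0.65 = 0.2858 → θ = 16.61°; offset = 21.5·tan 16.61° = 6.412 m.
Layer 3: sin θ = p·1.27 = 0.5584 → θ = 33.95°; offset = 9.1·tan 33.95° = 6.126 m.
Total horizontal offset = 16.459 m.

16 m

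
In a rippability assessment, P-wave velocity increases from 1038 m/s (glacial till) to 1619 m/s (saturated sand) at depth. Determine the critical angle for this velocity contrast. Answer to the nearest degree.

40°

Critical incidence: sin θ_c = V₁/V₂ = 1038/1619 = 0.6411.
θ_c = arcsin 0.6411 = 39.88°.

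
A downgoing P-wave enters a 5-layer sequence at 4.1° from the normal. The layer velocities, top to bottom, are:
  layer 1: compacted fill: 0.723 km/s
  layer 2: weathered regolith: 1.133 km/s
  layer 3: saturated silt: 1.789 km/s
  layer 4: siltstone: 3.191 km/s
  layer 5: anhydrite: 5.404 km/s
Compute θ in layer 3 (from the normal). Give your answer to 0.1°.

Ray parameter p = sin 4.1° / 0.723 = 9.8890e-02 s/km.
sin θ_3 = p·V_3 = 9.8890e-02 × 1.789 = 0.1769.
θ_3 = 10.19° from the vertical.

10.2°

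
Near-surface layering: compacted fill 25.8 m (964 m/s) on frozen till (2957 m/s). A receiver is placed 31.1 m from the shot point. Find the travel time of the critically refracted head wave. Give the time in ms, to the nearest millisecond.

61 ms

t = x/V₂ + 2h·√(V₂²−V₁²)/(V₁V₂).
√(V₂²−V₁²) = √(2957²−964²) = 2795.5 m/s; delay term = 2·25.8·2795.5/(964·2957) = 0.05060 s.
t = 31.1/2957 + 0.05060 = 0.06112 s.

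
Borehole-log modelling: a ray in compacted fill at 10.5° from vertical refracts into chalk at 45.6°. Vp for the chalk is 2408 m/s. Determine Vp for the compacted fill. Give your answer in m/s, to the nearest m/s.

Snell's law: sin 10.5°/V₁ = sin 45.6°/V₂.
V₁ = V₂·sin 10.5°/sin 45.6° = 2408 × 0.2551 = 614.19 m/s.

614 m/s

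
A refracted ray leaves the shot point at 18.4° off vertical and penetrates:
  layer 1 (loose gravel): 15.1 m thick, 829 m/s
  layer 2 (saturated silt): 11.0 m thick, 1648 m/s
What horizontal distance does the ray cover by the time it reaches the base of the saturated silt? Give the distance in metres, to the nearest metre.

Ray parameter p = sin 18.4° / 829 m/s = 3.8076e-04 s/m.
Layer 1: θ = 18.40°; offset = 15.1·tan 18.40° = 5.023 m.
Layer 2: sin θ = p·1648 = 0.6275 → θ = 38.87°; offset = 11.0·tan 38.87° = 8.865 m.
Total horizontal offset = 13.888 m.

14 m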